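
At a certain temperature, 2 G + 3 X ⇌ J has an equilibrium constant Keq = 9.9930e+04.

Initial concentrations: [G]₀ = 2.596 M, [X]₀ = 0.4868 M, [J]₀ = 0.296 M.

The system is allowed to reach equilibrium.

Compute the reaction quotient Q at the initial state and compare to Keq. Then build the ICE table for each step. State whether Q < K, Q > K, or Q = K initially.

Q₀ = 0.3807; Q < K (proceeds forward)

Q₀ = 0.3807 vs Keq = 9.9930e+04 ⇒ Q<K, forward
Step 1:
                  G         X         J
  I           2.596    0.4868     0.296
  C         -0.3182   -0.4772    0.1591
  E           2.278  0.009574    0.4551
  solve Keq expr → x = 0.1591; check Q = 9.9930e+04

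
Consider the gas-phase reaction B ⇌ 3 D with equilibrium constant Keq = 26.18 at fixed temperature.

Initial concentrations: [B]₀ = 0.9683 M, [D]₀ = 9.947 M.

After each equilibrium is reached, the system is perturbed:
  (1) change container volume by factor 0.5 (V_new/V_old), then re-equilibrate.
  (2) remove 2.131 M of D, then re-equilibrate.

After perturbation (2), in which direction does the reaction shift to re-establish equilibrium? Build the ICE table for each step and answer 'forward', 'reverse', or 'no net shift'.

Q₀ = 1016 vs Keq = 26.18 ⇒ Q>K, reverse
Step 1:
                    B           D
  init         0.9683       9.947
  Δ             1.908      -5.724
  eq            2.876       4.223
  solve Keq expr → x = -1.908; check Q = 26.18
Then change container volume by factor 0.5 (V_new/V_old).
Step 2:
                    B           D
  init          5.753       8.446
  Δ            0.9491      -2.847
  eq            6.702       5.598
  solve Keq expr → x = -0.9491; check Q = 26.18
Then remove 2.131 M of D.
Step 3:
                    B           D
  init          6.702       3.467
  Δ           -0.6481       1.944
  eq            6.054       5.412
  solve Keq expr → x = 0.6481; check Q = 26.18

Direction: forward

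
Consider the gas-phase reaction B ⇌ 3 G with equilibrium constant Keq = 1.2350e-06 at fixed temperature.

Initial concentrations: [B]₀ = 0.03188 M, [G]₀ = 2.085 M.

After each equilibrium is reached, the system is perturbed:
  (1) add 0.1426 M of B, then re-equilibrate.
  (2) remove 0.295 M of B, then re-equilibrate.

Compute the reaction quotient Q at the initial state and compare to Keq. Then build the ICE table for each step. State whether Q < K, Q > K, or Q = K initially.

Q₀ = 284.3 vs Keq = 1.2350e-06 ⇒ Q>K, reverse
Step 1:
                   B          G
  init       0.03188      2.085
  Δ           0.6918     -2.075
  eq          0.7237   0.009632
  solve Keq expr → x = -0.6918; check Q = 1.2350e-06
Then add 0.1426 M of B.
Step 2:
                   B          G
  init        0.8663   0.009632
  Δ       -1.9813e-04 5.9438e-04
  eq          0.8661    0.01023
  solve Keq expr → x = 1.9813e-04; check Q = 1.2350e-06
Then remove 0.295 M of B.
Step 3:
                   B          G
  init        0.5711    0.01023
  Δ       4.4108e-04  -0.001323
  eq          0.5715   0.008904
  solve Keq expr → x = -4.4108e-04; check Q = 1.2350e-06

Q₀ = 284.3; Q > K (proceeds reverse)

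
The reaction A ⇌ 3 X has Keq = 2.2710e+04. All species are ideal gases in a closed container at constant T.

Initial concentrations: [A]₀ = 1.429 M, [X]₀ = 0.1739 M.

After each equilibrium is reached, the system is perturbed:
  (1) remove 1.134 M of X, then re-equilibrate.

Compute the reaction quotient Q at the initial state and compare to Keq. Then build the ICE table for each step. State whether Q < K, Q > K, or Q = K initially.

Q₀ = 0.00368 vs Keq = 2.2710e+04 ⇒ Q<K, forward
Step 1:
                  A         X
  init        1.429    0.1739
  Δ          -1.425     4.275
  eq       0.003878     4.449
  solve Keq expr → x = 1.425; check Q = 2.2710e+04
Then remove 1.134 M of X.
Step 2:
                  A         X
  init     0.003878     3.315
  Δ       -0.002264  0.006792
  eq       0.001614     3.322
  solve Keq expr → x = 0.002264; check Q = 2.2710e+04

Q₀ = 0.00368; Q < K (proceeds forward)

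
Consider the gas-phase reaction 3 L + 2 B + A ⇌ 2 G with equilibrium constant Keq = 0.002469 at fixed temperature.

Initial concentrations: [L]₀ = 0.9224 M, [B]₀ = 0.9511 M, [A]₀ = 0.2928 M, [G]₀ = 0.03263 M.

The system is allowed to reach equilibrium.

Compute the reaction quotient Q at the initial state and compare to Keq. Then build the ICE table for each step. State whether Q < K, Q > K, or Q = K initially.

Q₀ = 0.005122 vs Keq = 0.002469 ⇒ Q>K, reverse
Step 1:
                   L          B          A          G
  I           0.9224     0.9511     0.2928    0.03263
  C          0.01361   0.009071   0.004536  -0.009071
  E            0.936     0.9602     0.2973    0.02356
  solve Keq expr → x = -0.004536; check Q = 0.002469

Q₀ = 0.005122; Q > K (proceeds reverse)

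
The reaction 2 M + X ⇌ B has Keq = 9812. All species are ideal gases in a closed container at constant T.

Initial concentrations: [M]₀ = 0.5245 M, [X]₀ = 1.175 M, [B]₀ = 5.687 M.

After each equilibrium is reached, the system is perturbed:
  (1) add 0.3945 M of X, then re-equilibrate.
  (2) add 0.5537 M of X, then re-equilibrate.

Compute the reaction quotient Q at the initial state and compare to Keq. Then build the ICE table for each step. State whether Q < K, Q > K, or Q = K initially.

Q₀ = 17.59; Q < K (proceeds forward)

Q₀ = 17.59 vs Keq = 9812 ⇒ Q<K, forward
Step 1:
                    M           X           B
  I            0.5245       1.175       5.687
  C           -0.4989     -0.2495      0.2495
  E           0.02557      0.9255       5.936
  solve Keq expr → x = 0.2495; check Q = 9812
Then add 0.3945 M of X.
Step 2:
                    M           X           B
  I           0.02557        1.32       5.936
  C         -0.004138   -0.002069    0.002069
  E           0.02143       1.318       5.939
  solve Keq expr → x = 0.002069; check Q = 9812
Then add 0.5537 M of X.
Step 3:
                    M           X           B
  I           0.02143       1.872       5.939
  C         -0.003436   -0.001718    0.001718
  E           0.01799        1.87        5.94
  solve Keq expr → x = 0.001718; check Q = 9812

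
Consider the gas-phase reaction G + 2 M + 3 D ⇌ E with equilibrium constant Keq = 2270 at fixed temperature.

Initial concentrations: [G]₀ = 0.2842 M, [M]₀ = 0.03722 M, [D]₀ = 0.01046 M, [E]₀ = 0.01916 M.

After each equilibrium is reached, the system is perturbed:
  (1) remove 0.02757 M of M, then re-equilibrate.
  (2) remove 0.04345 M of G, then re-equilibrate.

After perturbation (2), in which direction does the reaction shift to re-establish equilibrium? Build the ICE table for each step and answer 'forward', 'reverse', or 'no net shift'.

Direction: reverse

Q₀ = 4.2523e+07 vs Keq = 2270 ⇒ Q>K, reverse
Step 1:
                   G          M          D          E
  I           0.2842    0.03722    0.01046    0.01916
  C          0.01815    0.03629    0.05444   -0.01815
  E           0.3023    0.07351     0.0649   0.001014
  solve Keq expr → x = -0.01815; check Q = 2270
Then remove 0.02757 M of M.
Step 2:
                   G          M          D          E
  I           0.3023    0.04594     0.0649   0.001014
  C       5.6396e-04   0.001128   0.001692 -5.6396e-04
  E           0.3029    0.04707    0.06659 4.4985e-04
  solve Keq expr → x = -5.6396e-04; check Q = 2270
Then remove 0.04345 M of G.
Step 3:
                   G          M          D          E
  I           0.2595    0.04707    0.06659 4.4985e-04
  C       5.9375e-05 1.1875e-04 1.7813e-04 -5.9375e-05
  E           0.2595    0.04719    0.06677 3.9048e-04
  solve Keq expr → x = -5.9375e-05; check Q = 2270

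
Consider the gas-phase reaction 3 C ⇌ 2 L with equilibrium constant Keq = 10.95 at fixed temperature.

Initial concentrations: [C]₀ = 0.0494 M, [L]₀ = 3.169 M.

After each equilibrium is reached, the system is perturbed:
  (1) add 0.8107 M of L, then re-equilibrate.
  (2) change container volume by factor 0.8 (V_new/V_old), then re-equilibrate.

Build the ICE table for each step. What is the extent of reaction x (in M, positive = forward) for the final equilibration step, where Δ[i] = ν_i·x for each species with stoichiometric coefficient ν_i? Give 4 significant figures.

Q₀ = 8.3304e+04 vs Keq = 10.95 ⇒ Q>K, reverse
Step 1:
                  C         L
  I          0.0494     3.169
  C          0.8086   -0.5391
  E           0.858      2.63
  solve Keq expr → x = -0.2695; check Q = 10.95
Then add 0.8107 M of L.
Step 2:
                  C         L
  I           0.858     3.441
  C          0.1485  -0.09902
  E           1.007     3.342
  solve Keq expr → x = -0.04951; check Q = 10.95
Then change container volume by factor 0.8 (V_new/V_old).
Step 3:
                  C         L
  I           1.258     4.177
  C        -0.08024   0.05349
  E           1.178      4.23
  solve Keq expr → x = 0.02675; check Q = 10.95

x = 0.02675 M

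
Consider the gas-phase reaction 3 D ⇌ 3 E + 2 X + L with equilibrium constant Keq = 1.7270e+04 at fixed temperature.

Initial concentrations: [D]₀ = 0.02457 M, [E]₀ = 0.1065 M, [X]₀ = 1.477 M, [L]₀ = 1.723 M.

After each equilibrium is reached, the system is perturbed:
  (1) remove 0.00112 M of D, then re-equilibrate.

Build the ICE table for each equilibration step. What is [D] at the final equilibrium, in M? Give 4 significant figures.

Q₀ = 306.1 vs Keq = 1.7270e+04 ⇒ Q<K, forward
Step 1:
                    D           E           X           L
  I           0.02457      0.1065       1.477       1.723
  C          -0.01709     0.01709     0.01139    0.005696
  E          0.007481      0.1236       1.488       1.729
  solve Keq expr → x = 0.005696; check Q = 1.7270e+04
Then remove 0.00112 M of D.
Step 2:
                    D           E           X           L
  I          0.006361      0.1236       1.488       1.729
  C          0.001053   -0.001053 -7.0227e-04 -3.5113e-04
  E          0.007414      0.1225       1.488       1.728
  solve Keq expr → x = -3.5113e-04; check Q = 1.7270e+04

[D]_eq = 0.007414 M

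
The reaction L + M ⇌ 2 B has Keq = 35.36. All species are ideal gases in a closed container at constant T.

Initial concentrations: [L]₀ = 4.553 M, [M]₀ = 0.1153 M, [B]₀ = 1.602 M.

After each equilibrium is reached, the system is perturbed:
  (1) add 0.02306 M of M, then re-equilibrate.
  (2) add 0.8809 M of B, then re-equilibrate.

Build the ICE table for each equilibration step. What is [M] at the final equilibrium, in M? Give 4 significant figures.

[M]_eq = 0.04518 M

Q₀ = 4.889 vs Keq = 35.36 ⇒ Q<K, forward
Step 1:
                    L           M           B
  I             4.553      0.1153       1.602
  C          -0.09493    -0.09493      0.1899
  E             4.458     0.02037       1.792
  solve Keq expr → x = 0.09493; check Q = 35.36
Then add 0.02306 M of M.
Step 2:
                    L           M           B
  I             4.458     0.04343       1.792
  C          -0.02194    -0.02194     0.04389
  E             4.436     0.02148       1.836
  solve Keq expr → x = 0.02194; check Q = 35.36
Then add 0.8809 M of B.
Step 3:
                    L           M           B
  I             4.436     0.02148       2.717
  C            0.0237      0.0237    -0.04739
  E              4.46     0.04518       2.669
  solve Keq expr → x = -0.0237; check Q = 35.36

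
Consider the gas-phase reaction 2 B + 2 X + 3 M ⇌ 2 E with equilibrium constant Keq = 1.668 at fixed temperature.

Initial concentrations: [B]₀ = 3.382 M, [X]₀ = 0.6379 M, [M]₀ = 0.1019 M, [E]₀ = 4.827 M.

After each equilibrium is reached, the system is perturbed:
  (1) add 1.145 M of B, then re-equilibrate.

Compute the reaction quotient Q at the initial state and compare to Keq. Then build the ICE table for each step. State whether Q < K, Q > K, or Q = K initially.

Q₀ = 4731; Q > K (proceeds reverse)

Q₀ = 4731 vs Keq = 1.668 ⇒ Q>K, reverse
Step 1:
                  B         X         M         E
  init        3.382    0.6379    0.1019     4.827
  Δ          0.4911    0.4911    0.7366   -0.4911
  eq          3.873     1.129    0.8385     4.336
  solve Keq expr → x = -0.2455; check Q = 1.668
Then add 1.145 M of B.
Step 2:
                  B         X         M         E
  init        5.018     1.129    0.8385     4.336
  Δ         -0.0619   -0.0619  -0.09284    0.0619
  eq          4.956     1.067    0.7457     4.398
  solve Keq expr → x = 0.03095; check Q = 1.668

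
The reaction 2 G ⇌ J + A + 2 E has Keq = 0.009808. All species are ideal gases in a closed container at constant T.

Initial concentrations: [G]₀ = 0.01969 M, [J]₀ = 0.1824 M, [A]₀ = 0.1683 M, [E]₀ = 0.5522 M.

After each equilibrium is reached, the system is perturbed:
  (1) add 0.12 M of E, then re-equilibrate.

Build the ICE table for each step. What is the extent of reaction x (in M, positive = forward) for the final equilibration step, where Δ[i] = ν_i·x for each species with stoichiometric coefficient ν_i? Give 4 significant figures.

Q₀ = 24.14 vs Keq = 0.009808 ⇒ Q>K, reverse
Step 1:
                   G          J          A          E
  I          0.01969     0.1824     0.1683     0.5522
  C           0.2136    -0.1068    -0.1068    -0.2136
  E           0.2332    0.07562    0.06152     0.3386
  solve Keq expr → x = -0.1068; check Q = 0.009808
Then add 0.12 M of E.
Step 2:
                   G          J          A          E
  I           0.2332    0.07562    0.06152     0.4586
  C          0.02113   -0.01056   -0.01056   -0.02113
  E           0.2544    0.06506    0.05096     0.4375
  solve Keq expr → x = -0.01056; check Q = 0.009808

x = -0.01056 M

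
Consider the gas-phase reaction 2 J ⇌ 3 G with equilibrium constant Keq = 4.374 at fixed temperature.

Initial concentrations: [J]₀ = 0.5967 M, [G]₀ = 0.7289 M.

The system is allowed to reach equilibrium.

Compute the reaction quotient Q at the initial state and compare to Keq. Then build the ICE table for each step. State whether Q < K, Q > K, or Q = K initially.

Q₀ = 1.088; Q < K (proceeds forward)

Q₀ = 1.088 vs Keq = 4.374 ⇒ Q<K, forward
Step 1:
                    J           G
  I            0.5967      0.7289
  C           -0.1506      0.2259
  E            0.4461      0.9548
  solve Keq expr → x = 0.0753; check Q = 4.374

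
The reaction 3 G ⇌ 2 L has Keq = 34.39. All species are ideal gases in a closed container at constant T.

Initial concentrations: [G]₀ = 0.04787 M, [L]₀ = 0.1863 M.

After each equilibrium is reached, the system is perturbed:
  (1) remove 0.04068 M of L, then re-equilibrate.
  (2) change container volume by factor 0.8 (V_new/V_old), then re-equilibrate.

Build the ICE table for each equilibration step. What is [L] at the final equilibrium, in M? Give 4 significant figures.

[L]_eq = 0.1612 M

Q₀ = 316.4 vs Keq = 34.39 ⇒ Q>K, reverse
Step 1:
                    G           L
  Initial     0.04787      0.1863
  Change      0.04209    -0.02806
  Equil       0.08996      0.1582
  solve Keq expr → x = -0.01403; check Q = 34.39
Then remove 0.04068 M of L.
Step 2:
                    G           L
  Initial     0.08996      0.1176
  Change     -0.01267    0.008449
  Equil       0.07729       0.126
  solve Keq expr → x = 0.004225; check Q = 34.39
Then change container volume by factor 0.8 (V_new/V_old).
Step 3:
                    G           L
  Initial     0.09661      0.1575
  Change    -0.005531    0.003687
  Equil       0.09108      0.1612
  solve Keq expr → x = 0.001844; check Q = 34.39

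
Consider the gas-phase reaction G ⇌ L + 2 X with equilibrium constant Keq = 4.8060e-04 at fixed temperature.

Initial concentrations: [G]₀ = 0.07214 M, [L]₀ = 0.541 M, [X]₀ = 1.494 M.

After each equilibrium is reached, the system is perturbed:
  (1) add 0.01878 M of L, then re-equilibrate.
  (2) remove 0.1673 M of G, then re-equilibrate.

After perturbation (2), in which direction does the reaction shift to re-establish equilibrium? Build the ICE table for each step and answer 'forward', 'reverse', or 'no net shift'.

Q₀ = 16.74 vs Keq = 4.8060e-04 ⇒ Q>K, reverse
Step 1:
                  G         L         X
  Initial   0.07214     0.541     1.494
  Change     0.5393   -0.5393    -1.079
  Equil      0.6114  0.001703    0.4154
  solve Keq expr → x = -0.5393; check Q = 4.8060e-04
Then add 0.01878 M of L.
Step 2:
                  G         L         X
  Initial    0.6114   0.02048    0.4154
  Change    0.01837  -0.01837  -0.03674
  Equil      0.6298  0.002111    0.3787
  solve Keq expr → x = -0.01837; check Q = 4.8060e-04
Then remove 0.1673 M of G.
Step 3:
                  G         L         X
  Initial    0.4625  0.002111    0.3787
  Change  5.4986e-04 -5.4986e-04   -0.0011
  Equil      0.4631  0.001561    0.3776
  solve Keq expr → x = -5.4986e-04; check Q = 4.8060e-04

Direction: reverse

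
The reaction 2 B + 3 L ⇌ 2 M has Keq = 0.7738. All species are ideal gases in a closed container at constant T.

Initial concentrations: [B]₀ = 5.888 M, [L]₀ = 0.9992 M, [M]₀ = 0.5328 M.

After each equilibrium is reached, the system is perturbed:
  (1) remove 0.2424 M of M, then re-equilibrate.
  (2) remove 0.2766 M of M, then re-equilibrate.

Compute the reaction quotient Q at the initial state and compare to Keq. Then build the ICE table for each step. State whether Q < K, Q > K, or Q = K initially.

Q₀ = 0.008208; Q < K (proceeds forward)

Q₀ = 0.008208 vs Keq = 0.7738 ⇒ Q<K, forward
Step 1:
                    B           L           M
  I             5.888      0.9992      0.5328
  C           -0.4365     -0.6548      0.4365
  E             5.451      0.3444      0.9693
  solve Keq expr → x = 0.2183; check Q = 0.7738
Then remove 0.2424 M of M.
Step 2:
                    B           L           M
  I             5.451      0.3444      0.7269
  C           -0.0335    -0.05025      0.0335
  E             5.418      0.2942      0.7604
  solve Keq expr → x = 0.01675; check Q = 0.7738
Then remove 0.2766 M of M.
Step 3:
                    B           L           M
  I             5.418      0.2942      0.4838
  C          -0.04197    -0.06295     0.04197
  E             5.376      0.2312      0.5258
  solve Keq expr → x = 0.02098; check Q = 0.7738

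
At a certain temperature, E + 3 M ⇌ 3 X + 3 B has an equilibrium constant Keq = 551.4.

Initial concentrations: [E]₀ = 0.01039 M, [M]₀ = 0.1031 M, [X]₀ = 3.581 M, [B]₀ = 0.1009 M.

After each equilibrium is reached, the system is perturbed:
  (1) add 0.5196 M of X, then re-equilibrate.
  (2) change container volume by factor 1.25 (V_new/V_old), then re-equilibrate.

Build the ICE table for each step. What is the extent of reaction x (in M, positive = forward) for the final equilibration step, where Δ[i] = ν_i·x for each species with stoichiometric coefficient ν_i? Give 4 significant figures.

x = 0.001459 M

Q₀ = 4143 vs Keq = 551.4 ⇒ Q>K, reverse
Step 1:
                   E          M          X          B
  I          0.01039     0.1031      3.581     0.1009
  C          0.00793    0.02379   -0.02379   -0.02379
  E          0.01832     0.1269      3.557    0.07711
  solve Keq expr → x = -0.00793; check Q = 551.4
Then add 0.5196 M of X.
Step 2:
                   E          M          X          B
  I          0.01832     0.1269      4.077    0.07711
  C         0.001672   0.005015  -0.005015  -0.005015
  E          0.01999     0.1319      4.072     0.0721
  solve Keq expr → x = -0.001672; check Q = 551.4
Then change container volume by factor 1.25 (V_new/V_old).
Step 3:
                   E          M          X          B
  I          0.01599     0.1055      3.257    0.05768
  C        -0.001459  -0.004378   0.004378   0.004378
  E          0.01453     0.1011      3.262    0.06205
  solve Keq expr → x = 0.001459; check Q = 551.4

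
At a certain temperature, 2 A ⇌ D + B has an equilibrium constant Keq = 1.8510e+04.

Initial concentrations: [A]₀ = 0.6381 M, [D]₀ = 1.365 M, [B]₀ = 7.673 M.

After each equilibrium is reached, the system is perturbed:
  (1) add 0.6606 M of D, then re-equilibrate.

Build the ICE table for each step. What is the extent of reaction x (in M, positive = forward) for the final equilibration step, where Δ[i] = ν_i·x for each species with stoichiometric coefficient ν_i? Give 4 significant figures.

Q₀ = 25.72 vs Keq = 1.8510e+04 ⇒ Q<K, forward
Step 1:
                    A           D           B
  Initial      0.6381       1.365       7.673
  Change      -0.6113      0.3056      0.3056
  Equil       0.02683       1.671       7.979
  solve Keq expr → x = 0.3056; check Q = 1.8510e+04
Then add 0.6606 M of D.
Step 2:
                    A           D           B
  Initial     0.02683       2.331       7.979
  Change     0.004843   -0.002422   -0.002422
  Equil       0.03168       2.329       7.976
  solve Keq expr → x = -0.002422; check Q = 1.8510e+04

x = -0.002422 M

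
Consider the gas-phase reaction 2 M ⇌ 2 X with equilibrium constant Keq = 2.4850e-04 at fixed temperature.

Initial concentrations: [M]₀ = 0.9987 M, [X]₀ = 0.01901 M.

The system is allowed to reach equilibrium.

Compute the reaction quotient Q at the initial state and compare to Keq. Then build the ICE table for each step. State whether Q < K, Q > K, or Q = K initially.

Q₀ = 3.6232e-04; Q > K (proceeds reverse)

Q₀ = 3.6232e-04 vs Keq = 2.4850e-04 ⇒ Q>K, reverse
Step 1:
                    M           X
  init         0.9987     0.01901
  Δ          0.003216   -0.003216
  eq            1.002     0.01579
  solve Keq expr → x = -0.001608; check Q = 2.4850e-04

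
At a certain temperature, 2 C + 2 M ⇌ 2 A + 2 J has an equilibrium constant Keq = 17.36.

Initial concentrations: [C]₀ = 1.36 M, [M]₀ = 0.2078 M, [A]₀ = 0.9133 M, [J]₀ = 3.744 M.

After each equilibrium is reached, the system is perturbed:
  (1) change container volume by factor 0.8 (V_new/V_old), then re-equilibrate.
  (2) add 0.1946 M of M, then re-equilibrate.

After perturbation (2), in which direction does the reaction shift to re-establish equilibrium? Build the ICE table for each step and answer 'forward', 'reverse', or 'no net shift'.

Q₀ = 146.4 vs Keq = 17.36 ⇒ Q>K, reverse
Step 1:
                  C         M         A         J
  I            1.36    0.2078    0.9133     3.744
  C          0.1901    0.1901   -0.1901   -0.1901
  E            1.55    0.3979    0.7232     3.554
  solve Keq expr → x = -0.09506; check Q = 17.36
Then change container volume by factor 0.8 (V_new/V_old).
Step 2:
                  C         M         A         J
  I           1.938    0.4974     0.904     4.442
  C               0         0         0         0
  E           1.938    0.4974     0.904     4.442
  solve Keq expr → x = 0; check Q = 17.36
Then add 0.1946 M of M.
Step 3:
                  C         M         A         J
  I           1.938     0.692     0.904     4.442
  C        -0.09824  -0.09824   0.09824   0.09824
  E           1.839    0.5938     1.002     4.541
  solve Keq expr → x = 0.04912; check Q = 17.36

Direction: forward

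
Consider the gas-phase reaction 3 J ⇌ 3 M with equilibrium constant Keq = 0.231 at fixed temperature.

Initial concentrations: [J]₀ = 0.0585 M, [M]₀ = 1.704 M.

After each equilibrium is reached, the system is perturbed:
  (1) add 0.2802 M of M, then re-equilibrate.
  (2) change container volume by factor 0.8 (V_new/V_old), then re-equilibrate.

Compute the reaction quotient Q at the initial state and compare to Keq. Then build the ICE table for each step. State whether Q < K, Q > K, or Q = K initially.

Q₀ = 2.4714e+04; Q > K (proceeds reverse)

Q₀ = 2.4714e+04 vs Keq = 0.231 ⇒ Q>K, reverse
Step 1:
                  J         M
  Initial    0.0585     1.704
  Change      1.034    -1.034
  Equil       1.092    0.6702
  solve Keq expr → x = -0.3446; check Q = 0.231
Then add 0.2802 M of M.
Step 2:
                  J         M
  Initial     1.092    0.9504
  Change     0.1737   -0.1737
  Equil       1.266    0.7768
  solve Keq expr → x = -0.05788; check Q = 0.231
Then change container volume by factor 0.8 (V_new/V_old).
Step 3:
                  J         M
  Initial     1.582    0.9709
  Change          0         0
  Equil       1.582    0.9709
  solve Keq expr → x = 0; check Q = 0.231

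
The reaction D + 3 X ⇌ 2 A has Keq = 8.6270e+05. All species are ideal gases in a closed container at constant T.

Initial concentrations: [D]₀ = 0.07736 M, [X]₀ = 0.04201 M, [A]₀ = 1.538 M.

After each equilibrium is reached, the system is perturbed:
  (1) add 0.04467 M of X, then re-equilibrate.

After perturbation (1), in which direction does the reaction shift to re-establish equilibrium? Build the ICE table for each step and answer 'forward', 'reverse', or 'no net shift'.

Q₀ = 4.1242e+05 vs Keq = 8.6270e+05 ⇒ Q<K, forward
Step 1:
                  D         X         A
  init      0.07736   0.04201     1.538
  Δ       -0.002887  -0.00866  0.005773
  eq        0.07447   0.03335     1.544
  solve Keq expr → x = 0.002887; check Q = 8.6270e+05
Then add 0.04467 M of X.
Step 2:
                  D         X         A
  init      0.07447   0.07802     1.544
  Δ        -0.01395  -0.04185    0.0279
  eq        0.06052   0.03617     1.572
  solve Keq expr → x = 0.01395; check Q = 8.6270e+05

Direction: forward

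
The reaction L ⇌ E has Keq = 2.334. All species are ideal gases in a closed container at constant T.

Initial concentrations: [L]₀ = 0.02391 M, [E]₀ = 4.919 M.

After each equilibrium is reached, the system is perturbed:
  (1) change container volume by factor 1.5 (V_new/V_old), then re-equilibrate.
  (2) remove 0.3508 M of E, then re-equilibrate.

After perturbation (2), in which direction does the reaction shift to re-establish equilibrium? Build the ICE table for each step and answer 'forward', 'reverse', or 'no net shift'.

Q₀ = 205.7 vs Keq = 2.334 ⇒ Q>K, reverse
Step 1:
                    L           E
  Initial     0.02391       4.919
  Change        1.459      -1.459
  Equil         1.483        3.46
  solve Keq expr → x = -1.459; check Q = 2.334
Then change container volume by factor 1.5 (V_new/V_old).
Step 2:
                    L           E
  Initial      0.9884       2.307
  Change            0           0
  Equil        0.9884       2.307
  solve Keq expr → x = 0; check Q = 2.334
Then remove 0.3508 M of E.
Step 3:
                    L           E
  Initial      0.9884       1.956
  Change      -0.1052      0.1052
  Equil        0.8832       2.061
  solve Keq expr → x = 0.1052; check Q = 2.334

Direction: forward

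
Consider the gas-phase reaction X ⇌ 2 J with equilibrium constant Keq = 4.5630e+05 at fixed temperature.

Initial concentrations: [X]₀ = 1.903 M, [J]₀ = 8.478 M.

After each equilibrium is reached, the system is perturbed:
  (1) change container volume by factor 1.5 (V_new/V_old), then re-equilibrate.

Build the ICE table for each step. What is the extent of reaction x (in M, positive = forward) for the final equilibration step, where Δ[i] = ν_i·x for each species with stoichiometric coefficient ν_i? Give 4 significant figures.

x = 7.3475e-05 M

Q₀ = 37.77 vs Keq = 4.5630e+05 ⇒ Q<K, forward
Step 1:
                    X           J
  init          1.903       8.478
  Δ            -1.903       3.805
  eq       3.3066e-04       12.28
  solve Keq expr → x = 1.903; check Q = 4.5630e+05
Then change container volume by factor 1.5 (V_new/V_old).
Step 2:
                    X           J
  init     2.2044e-04       8.189
  Δ       -7.3475e-05  1.4695e-04
  eq       1.4697e-04       8.189
  solve Keq expr → x = 7.3475e-05; check Q = 4.5630e+05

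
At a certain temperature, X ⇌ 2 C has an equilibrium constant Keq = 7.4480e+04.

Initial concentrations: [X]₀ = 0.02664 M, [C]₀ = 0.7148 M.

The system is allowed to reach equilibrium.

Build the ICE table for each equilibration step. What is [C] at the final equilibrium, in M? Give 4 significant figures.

[C]_eq = 0.7681 M

Q₀ = 19.18 vs Keq = 7.4480e+04 ⇒ Q<K, forward
Step 1:
                  X         C
  init      0.02664    0.7148
  Δ        -0.02663   0.05326
  eq      7.9205e-06    0.7681
  solve Keq expr → x = 0.02663; check Q = 7.4480e+04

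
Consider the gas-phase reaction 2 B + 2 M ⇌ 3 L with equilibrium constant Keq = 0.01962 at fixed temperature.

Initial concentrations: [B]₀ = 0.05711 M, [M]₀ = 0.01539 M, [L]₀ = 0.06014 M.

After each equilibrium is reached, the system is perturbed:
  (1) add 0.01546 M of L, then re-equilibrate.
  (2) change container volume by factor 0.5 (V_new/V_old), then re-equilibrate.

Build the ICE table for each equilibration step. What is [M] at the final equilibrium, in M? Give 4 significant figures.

[M]_eq = 0.1169 M

Q₀ = 281.6 vs Keq = 0.01962 ⇒ Q>K, reverse
Step 1:
                    B           M           L
  I           0.05711     0.01539     0.06014
  C           0.03508     0.03508    -0.05262
  E           0.09219     0.05047    0.007517
  solve Keq expr → x = -0.01754; check Q = 0.01962
Then add 0.01546 M of L.
Step 2:
                    B           M           L
  I           0.09219     0.05047     0.02298
  C          0.009334    0.009334      -0.014
  E            0.1015     0.05981    0.008977
  solve Keq expr → x = -0.004667; check Q = 0.01962
Then change container volume by factor 0.5 (V_new/V_old).
Step 3:
                    B           M           L
  I            0.2031      0.1196     0.01795
  C         -0.002745   -0.002745    0.004118
  E            0.2003      0.1169     0.02207
  solve Keq expr → x = 0.001373; check Q = 0.01962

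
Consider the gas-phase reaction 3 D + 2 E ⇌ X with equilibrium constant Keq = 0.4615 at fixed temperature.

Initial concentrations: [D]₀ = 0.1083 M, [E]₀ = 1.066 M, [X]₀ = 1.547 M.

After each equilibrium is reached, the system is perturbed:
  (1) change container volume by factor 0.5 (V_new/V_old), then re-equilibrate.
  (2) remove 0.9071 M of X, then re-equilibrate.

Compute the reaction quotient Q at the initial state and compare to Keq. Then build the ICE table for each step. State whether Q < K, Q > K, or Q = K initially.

Q₀ = 1072; Q > K (proceeds reverse)

Q₀ = 1072 vs Keq = 0.4615 ⇒ Q>K, reverse
Step 1:
                   D          E          X
  init        0.1083      1.066      1.547
  Δ           0.8873     0.5915    -0.2958
  eq          0.9956      1.658      1.251
  solve Keq expr → x = -0.2958; check Q = 0.4615
Then change container volume by factor 0.5 (V_new/V_old).
Step 2:
                   D          E          X
  init         1.991      3.315      2.502
  Δ           -1.029    -0.6858     0.3429
  eq          0.9626      2.629      2.845
  solve Keq expr → x = 0.3429; check Q = 0.4615
Then remove 0.9071 M of X.
Step 3:
                   D          E          X
  init        0.9626      2.629      1.938
  Δ         -0.09673   -0.06449    0.03224
  eq          0.8658      2.565       1.97
  solve Keq expr → x = 0.03224; check Q = 0.4615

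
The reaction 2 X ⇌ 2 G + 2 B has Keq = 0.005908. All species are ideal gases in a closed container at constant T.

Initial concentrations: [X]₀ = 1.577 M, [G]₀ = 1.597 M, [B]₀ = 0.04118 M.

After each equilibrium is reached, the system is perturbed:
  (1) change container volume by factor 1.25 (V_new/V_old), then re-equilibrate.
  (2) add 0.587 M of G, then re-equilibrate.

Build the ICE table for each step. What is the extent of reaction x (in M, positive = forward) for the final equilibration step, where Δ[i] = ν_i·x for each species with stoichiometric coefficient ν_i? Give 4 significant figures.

x = -0.01032 M

Q₀ = 0.001739 vs Keq = 0.005908 ⇒ Q<K, forward
Step 1:
                  X         G         B
  init        1.577     1.597   0.04118
  Δ        -0.03174   0.03174   0.03174
  eq          1.545     1.629   0.07292
  solve Keq expr → x = 0.01587; check Q = 0.005908
Then change container volume by factor 1.25 (V_new/V_old).
Step 2:
                  X         G         B
  init        1.236     1.303   0.05834
  Δ        -0.01309   0.01309   0.01309
  eq          1.223     1.316   0.07143
  solve Keq expr → x = 0.006547; check Q = 0.005908
Then add 0.587 M of G.
Step 3:
                  X         G         B
  init        1.223     1.903   0.07143
  Δ         0.02065  -0.02065  -0.02065
  eq          1.244     1.882   0.05078
  solve Keq expr → x = -0.01032; check Q = 0.005908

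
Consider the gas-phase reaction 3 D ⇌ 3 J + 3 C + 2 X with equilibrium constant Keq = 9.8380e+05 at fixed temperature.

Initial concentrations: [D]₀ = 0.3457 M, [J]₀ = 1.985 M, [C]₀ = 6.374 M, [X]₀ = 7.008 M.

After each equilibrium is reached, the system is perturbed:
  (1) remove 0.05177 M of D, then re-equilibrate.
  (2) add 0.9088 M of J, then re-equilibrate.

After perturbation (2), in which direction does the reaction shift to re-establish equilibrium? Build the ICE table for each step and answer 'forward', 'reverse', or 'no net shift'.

Q₀ = 2.4077e+06 vs Keq = 9.8380e+05 ⇒ Q>K, reverse
Step 1:
                   D          J          C          X
  init        0.3457      1.985      6.374      7.008
  Δ           0.0902    -0.0902    -0.0902   -0.06013
  eq          0.4359      1.895      6.284      6.948
  solve Keq expr → x = -0.03007; check Q = 9.8380e+05
Then remove 0.05177 M of D.
Step 2:
                   D          J          C          X
  init        0.3841      1.895      6.284      6.948
  Δ          0.03907   -0.03907   -0.03907   -0.02604
  eq          0.4232      1.856      6.245      6.922
  solve Keq expr → x = -0.01302; check Q = 9.8380e+05
Then add 0.9088 M of J.
Step 3:
                   D          J          C          X
  init        0.4232      2.765      6.245      6.922
  Δ           0.1523    -0.1523    -0.1523    -0.1015
  eq          0.5755      2.612      6.092       6.82
  solve Keq expr → x = -0.05076; check Q = 9.8380e+05

Direction: reverse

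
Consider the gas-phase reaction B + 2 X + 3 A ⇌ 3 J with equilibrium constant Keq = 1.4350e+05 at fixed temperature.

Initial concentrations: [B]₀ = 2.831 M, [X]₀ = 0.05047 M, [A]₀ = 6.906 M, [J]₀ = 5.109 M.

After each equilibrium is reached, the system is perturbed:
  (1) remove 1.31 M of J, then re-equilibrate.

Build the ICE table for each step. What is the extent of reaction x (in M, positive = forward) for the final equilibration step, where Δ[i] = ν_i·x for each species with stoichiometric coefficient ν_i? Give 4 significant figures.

x = 1.8421e-04 M

Q₀ = 56.15 vs Keq = 1.4350e+05 ⇒ Q<K, forward
Step 1:
                  B         X         A         J
  init        2.831   0.05047     6.906     5.109
  Δ        -0.02471  -0.04943  -0.07414   0.07414
  eq          2.806  0.001041     6.832     5.183
  solve Keq expr → x = 0.02471; check Q = 1.4350e+05
Then remove 1.31 M of J.
Step 2:
                  B         X         A         J
  init        2.806  0.001041     6.832     3.873
  Δ       -1.8421e-04 -3.6843e-04 -5.5264e-04 5.5264e-04
  eq          2.806 6.7291e-04     6.831     3.874
  solve Keq expr → x = 1.8421e-04; check Q = 1.4350e+05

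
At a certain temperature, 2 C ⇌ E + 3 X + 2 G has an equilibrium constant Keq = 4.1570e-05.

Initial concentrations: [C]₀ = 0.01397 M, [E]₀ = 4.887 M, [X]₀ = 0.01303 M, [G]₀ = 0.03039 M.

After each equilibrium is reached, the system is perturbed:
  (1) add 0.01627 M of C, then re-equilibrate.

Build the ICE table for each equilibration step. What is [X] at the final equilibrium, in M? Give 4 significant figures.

Q₀ = 5.1162e-05 vs Keq = 4.1570e-05 ⇒ Q>K, reverse
Step 1:
                    C           E           X           G
  Initial     0.01397       4.887     0.01303     0.03039
  Change   3.7037e-04 -1.8518e-04 -5.5555e-04 -3.7037e-04
  Equil       0.01434       4.887     0.01247     0.03002
  solve Keq expr → x = -1.8518e-04; check Q = 4.1570e-05
Then add 0.01627 M of C.
Step 2:
                    C           E           X           G
  Initial     0.03061       4.887     0.01247     0.03002
  Change    -0.003497    0.001749    0.005246    0.003497
  Equil       0.02711       4.889     0.01772     0.03352
  solve Keq expr → x = 0.001749; check Q = 4.1570e-05

[X]_eq = 0.01772 M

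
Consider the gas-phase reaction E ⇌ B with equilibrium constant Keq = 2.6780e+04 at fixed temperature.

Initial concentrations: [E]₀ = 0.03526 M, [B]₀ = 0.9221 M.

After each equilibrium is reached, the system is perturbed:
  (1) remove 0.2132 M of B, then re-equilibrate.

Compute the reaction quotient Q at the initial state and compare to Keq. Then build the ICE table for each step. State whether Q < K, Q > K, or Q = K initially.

Q₀ = 26.15; Q < K (proceeds forward)

Q₀ = 26.15 vs Keq = 2.6780e+04 ⇒ Q<K, forward
Step 1:
                    E           B
  Initial     0.03526      0.9221
  Change     -0.03522     0.03522
  Equil    3.5748e-05      0.9573
  solve Keq expr → x = 0.03522; check Q = 2.6780e+04
Then remove 0.2132 M of B.
Step 2:
                    E           B
  Initial  3.5748e-05      0.7441
  Change  -7.9609e-06  7.9609e-06
  Equil    2.7787e-05      0.7441
  solve Keq expr → x = 7.9609e-06; check Q = 2.6780e+04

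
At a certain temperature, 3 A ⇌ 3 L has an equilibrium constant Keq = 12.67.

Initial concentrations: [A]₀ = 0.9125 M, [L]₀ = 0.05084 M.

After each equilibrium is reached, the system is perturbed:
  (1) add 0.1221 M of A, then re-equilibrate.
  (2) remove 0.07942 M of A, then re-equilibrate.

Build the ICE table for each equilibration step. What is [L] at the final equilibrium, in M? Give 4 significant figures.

Q₀ = 1.7295e-04 vs Keq = 12.67 ⇒ Q<K, forward
Step 1:
                    A           L
  init         0.9125     0.05084
  Δ           -0.6233      0.6233
  eq           0.2892      0.6742
  solve Keq expr → x = 0.2078; check Q = 12.67
Then add 0.1221 M of A.
Step 2:
                    A           L
  init         0.4113      0.6742
  Δ          -0.08545     0.08545
  eq           0.3258      0.7596
  solve Keq expr → x = 0.02848; check Q = 12.67
Then remove 0.07942 M of A.
Step 3:
                    A           L
  init         0.2464      0.7596
  Δ           0.05558    -0.05558
  eq            0.302       0.704
  solve Keq expr → x = -0.01853; check Q = 12.67

[L]_eq = 0.704 M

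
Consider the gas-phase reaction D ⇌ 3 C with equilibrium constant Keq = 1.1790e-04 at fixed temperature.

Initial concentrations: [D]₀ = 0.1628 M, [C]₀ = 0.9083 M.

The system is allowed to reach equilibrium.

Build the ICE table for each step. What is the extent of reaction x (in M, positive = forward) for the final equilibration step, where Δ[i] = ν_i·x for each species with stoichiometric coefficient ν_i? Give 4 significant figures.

x = -0.2902 M

Q₀ = 4.603 vs Keq = 1.1790e-04 ⇒ Q>K, reverse
Step 1:
                   D          C
  init        0.1628     0.9083
  Δ           0.2902    -0.8706
  eq           0.453    0.03766
  solve Keq expr → x = -0.2902; check Q = 1.1790e-04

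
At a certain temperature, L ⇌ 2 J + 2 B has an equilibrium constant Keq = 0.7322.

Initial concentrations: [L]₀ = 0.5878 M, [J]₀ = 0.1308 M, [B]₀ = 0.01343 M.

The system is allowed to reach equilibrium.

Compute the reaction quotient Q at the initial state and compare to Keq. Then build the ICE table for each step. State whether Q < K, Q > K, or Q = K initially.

Q₀ = 5.2497e-06 vs Keq = 0.7322 ⇒ Q<K, forward
Step 1:
                  L         J         B
  I          0.5878    0.1308   0.01343
  C         -0.3031    0.6061    0.6061
  E          0.2847    0.7369    0.6196
  solve Keq expr → x = 0.3031; check Q = 0.7322

Q₀ = 5.2497e-06; Q < K (proceeds forward)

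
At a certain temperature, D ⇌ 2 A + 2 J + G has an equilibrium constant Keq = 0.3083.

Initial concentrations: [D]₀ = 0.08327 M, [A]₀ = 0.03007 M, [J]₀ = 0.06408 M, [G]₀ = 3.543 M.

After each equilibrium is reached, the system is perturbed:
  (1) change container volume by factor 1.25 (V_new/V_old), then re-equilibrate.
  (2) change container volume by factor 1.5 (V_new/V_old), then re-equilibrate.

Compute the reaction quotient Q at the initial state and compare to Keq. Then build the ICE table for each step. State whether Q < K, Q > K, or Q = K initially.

Q₀ = 1.5798e-04 vs Keq = 0.3083 ⇒ Q<K, forward
Step 1:
                    D           A           J           G
  I           0.08327     0.03007     0.06408       3.543
  C          -0.06947      0.1389      0.1389     0.06947
  E            0.0138       0.169       0.203       3.612
  solve Keq expr → x = 0.06947; check Q = 0.3083
Then change container volume by factor 1.25 (V_new/V_old).
Step 2:
                    D           A           J           G
  I           0.01104      0.1352      0.1624        2.89
  C         -0.005116     0.01023     0.01023    0.005116
  E          0.005922      0.1454      0.1727       2.895
  solve Keq expr → x = 0.005116; check Q = 0.3083
Then change container volume by factor 1.5 (V_new/V_old).
Step 3:
                    D           A           J           G
  I          0.003948     0.09696      0.1151        1.93
  C         -0.002975    0.005949    0.005949    0.002975
  E        9.7306e-04      0.1029      0.1211       1.933
  solve Keq expr → x = 0.002975; check Q = 0.3083

Q₀ = 1.5798e-04; Q < K (proceeds forward)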